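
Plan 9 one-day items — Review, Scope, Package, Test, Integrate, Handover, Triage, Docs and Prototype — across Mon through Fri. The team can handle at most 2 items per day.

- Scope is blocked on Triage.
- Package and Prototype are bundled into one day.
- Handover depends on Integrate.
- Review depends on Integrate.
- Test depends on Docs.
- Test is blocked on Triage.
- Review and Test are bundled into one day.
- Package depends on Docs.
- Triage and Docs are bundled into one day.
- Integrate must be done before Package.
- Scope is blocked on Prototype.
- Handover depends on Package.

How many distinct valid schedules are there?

Splitting on Review: it can be Wed (2), Thu (2), Fri (2). Listing each branch's schedules as (Scope, Package, Test, Integrate, Handover, Triage, Docs, Prototype):
Review=Wed: (Fri,Thu,Wed,Mon,Fri,Tue,Tue,Thu) (Fri,Thu,Wed,Tue,Fri,Mon,Mon,Thu) — 2.
Review=Thu: (Fri,Wed,Thu,Mon,Fri,Tue,Tue,Wed) (Fri,Wed,Thu,Tue,Fri,Mon,Mon,Wed) — 2.
Review=Fri: (Thu,Wed,Fri,Mon,Thu,Tue,Tue,Wed) (Thu,Wed,Fri,Tue,Thu,Mon,Mon,Wed) — 2.
Summing: 2 + 2 + 2 = 6.

6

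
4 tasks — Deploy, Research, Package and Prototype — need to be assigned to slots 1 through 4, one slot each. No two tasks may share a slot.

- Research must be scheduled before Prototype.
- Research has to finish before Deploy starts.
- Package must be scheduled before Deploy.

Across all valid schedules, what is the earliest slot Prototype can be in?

2

Precedence pushes Prototype to at least 2.
Prototype at 2 is achievable: Prototype in 2; Deploy in 4; Research in 1; Package in 3.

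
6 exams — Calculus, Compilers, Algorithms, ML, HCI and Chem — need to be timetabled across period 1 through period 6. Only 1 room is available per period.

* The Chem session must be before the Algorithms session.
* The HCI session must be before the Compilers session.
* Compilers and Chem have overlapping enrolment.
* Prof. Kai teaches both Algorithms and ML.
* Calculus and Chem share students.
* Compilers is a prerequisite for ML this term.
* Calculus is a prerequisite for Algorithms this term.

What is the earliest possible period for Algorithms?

period 3

Precedence pushes Algorithms to at least period 2.
Algorithms at period 3 is achievable: Chem=period 2, HCI=period 4, Algorithms=period 3, Compilers=period 5, Calculus=period 1, ML=period 6.
Nothing earlier works — the conflict and capacity constraints rule out every period before period 3.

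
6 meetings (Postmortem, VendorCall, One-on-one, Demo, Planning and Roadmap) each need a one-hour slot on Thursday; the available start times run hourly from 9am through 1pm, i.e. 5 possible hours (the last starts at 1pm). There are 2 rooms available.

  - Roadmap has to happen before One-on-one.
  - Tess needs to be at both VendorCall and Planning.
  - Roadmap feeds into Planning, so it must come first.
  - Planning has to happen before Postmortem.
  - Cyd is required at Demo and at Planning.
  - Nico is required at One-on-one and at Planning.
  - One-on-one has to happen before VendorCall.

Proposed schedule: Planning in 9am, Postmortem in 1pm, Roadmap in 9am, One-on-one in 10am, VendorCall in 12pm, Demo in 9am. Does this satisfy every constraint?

No — it violates: Cyd is required at Demo and at Planning

Planning has to happen before Postmortem — holds.
Roadmap has to happen before One-on-one — holds.
Nico is required at One-on-one and at Planning — holds.
Tess needs to be at both VendorCall and Planning — holds.
Roadmap feeds into Planning, so it must come first — violated.
There are 2 rooms available — violated.
One-on-one has to happen before VendorCall — holds.
Cyd is required at Demo and at Planning — violated.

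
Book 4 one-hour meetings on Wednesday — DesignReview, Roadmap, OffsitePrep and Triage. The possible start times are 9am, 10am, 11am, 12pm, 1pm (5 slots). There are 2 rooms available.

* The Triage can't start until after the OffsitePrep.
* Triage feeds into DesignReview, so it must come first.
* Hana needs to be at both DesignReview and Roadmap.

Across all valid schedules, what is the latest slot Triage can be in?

Precedence pushes Triage to at least 10am; downstream work caps Triage at 12pm.
Triage at 12pm is achievable: DesignReview=1pm, Roadmap=9am, OffsitePrep=9am, Triage=12pm.

12pm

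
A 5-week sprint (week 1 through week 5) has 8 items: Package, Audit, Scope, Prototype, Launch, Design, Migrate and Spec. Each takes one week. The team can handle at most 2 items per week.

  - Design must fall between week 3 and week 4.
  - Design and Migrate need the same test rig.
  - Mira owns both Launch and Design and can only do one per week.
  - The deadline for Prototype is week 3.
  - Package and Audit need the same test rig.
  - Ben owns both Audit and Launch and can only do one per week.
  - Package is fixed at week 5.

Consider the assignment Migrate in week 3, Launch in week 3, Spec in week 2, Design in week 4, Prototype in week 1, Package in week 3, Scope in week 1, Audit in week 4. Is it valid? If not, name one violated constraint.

Invalid. Package is fixed at week 5.

Package is fixed at week 5 — violated.
The deadline for Prototype is week 3 — holds.
Package and Audit need the same test rig — holds.
Ben owns both Audit and Launch and can only do one per week — holds.
The team can handle at most 2 items per week — violated.
Design must fall between week 3 and week 4 — holds.
Design and Migrate need the same test rig — holds.
Mira owns both Launch and Design and can only do one per week — holds.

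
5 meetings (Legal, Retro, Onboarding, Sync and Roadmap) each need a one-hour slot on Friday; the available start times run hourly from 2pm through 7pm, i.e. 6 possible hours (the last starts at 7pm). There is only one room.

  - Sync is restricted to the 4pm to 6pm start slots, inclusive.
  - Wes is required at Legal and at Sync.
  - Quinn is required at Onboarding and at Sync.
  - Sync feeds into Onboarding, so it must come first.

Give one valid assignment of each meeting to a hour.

Onboarding -> 5pm, Sync -> 4pm, Legal -> 2pm, Roadmap -> 6pm, Retro -> 3pm

Checking: Sync(4pm) before Onboarding(5pm); Onboarding(5pm) != Sync(4pm); Legal(2pm) != Sync(4pm); Sync=4pm in [4pm,6pm]; max 1 per hour (cap 1).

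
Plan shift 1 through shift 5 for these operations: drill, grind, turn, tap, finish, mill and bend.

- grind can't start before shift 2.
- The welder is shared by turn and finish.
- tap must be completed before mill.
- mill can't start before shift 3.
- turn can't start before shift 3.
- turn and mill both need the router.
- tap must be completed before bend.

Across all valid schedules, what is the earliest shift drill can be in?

shift 1

drill at shift 1 is achievable: bend in shift 2; tap in shift 1; mill in shift 3; drill in shift 1; grind in shift 2; turn in shift 4; finish in shift 1.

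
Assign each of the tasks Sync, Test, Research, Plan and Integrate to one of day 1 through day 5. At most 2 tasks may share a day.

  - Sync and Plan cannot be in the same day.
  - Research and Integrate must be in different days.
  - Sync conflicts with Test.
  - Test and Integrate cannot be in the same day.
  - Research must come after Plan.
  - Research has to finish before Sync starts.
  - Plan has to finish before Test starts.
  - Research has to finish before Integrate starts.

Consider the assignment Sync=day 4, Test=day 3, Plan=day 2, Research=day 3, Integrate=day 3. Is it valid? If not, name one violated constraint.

Invalid. Test and Integrate cannot be in the same day.

Plan has to finish before Test starts — holds.
Research has to finish before Sync starts — holds.
Sync conflicts with Test — holds.
Research has to finish before Integrate starts — violated.
Sync and Plan cannot be in the same day — holds.
Test and Integrate cannot be in the same day — violated.
Research and Integrate must be in different days — violated.
Research must come after Plan — holds.
At most 2 tasks may share a day — violated.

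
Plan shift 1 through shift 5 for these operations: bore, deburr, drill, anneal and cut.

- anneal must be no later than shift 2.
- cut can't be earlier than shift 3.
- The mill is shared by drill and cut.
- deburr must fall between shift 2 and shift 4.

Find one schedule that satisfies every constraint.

drill=shift 1, cut=shift 3, deburr=shift 2, bore=shift 1, anneal=shift 1

Checking: drill(shift 1) != cut(shift 3); cut=shift 3 in [shift 3,shift 5]; anneal=shift 1 in [shift 1,shift 2]; deburr=shift 2 in [shift 2,shift 4].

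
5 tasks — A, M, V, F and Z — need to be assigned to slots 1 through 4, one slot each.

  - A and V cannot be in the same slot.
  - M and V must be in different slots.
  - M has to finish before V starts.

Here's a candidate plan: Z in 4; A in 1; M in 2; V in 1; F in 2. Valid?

Invalid. M has to finish before V starts.

M and V must be in different slots — holds.
M has to finish before V starts — violated.
A and V cannot be in the same slot — violated.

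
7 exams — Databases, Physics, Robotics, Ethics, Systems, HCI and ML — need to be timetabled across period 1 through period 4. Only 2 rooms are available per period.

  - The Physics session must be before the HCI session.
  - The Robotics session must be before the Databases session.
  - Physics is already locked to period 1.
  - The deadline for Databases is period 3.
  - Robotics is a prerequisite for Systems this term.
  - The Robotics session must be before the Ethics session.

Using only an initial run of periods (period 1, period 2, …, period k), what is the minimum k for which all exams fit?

The precedence chain requires at least 2 distinct periods.
With at most 2 per period and 7 exams, at least 4 periods are needed.
4 works (last occupied period: period 4): for example HCI in period 3, ML in period 4, Robotics in period 1, Physics in period 1, Systems in period 3, Ethics in period 2, Databases in period 2.

4 periods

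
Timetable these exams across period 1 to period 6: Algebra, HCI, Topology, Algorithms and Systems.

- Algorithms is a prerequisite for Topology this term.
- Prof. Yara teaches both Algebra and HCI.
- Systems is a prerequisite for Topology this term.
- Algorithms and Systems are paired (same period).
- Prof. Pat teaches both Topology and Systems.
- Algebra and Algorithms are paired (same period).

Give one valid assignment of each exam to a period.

HCI -> period 2; Topology -> period 2; Systems -> period 1; Algebra -> period 1; Algorithms -> period 1

Checking: Algorithms(period 1) before Topology(period 2); Systems(period 1) before Topology(period 2); Topology(period 2) != Systems(period 1); Algebra(period 1) != HCI(period 2); Algorithms = Systems = period 1; Algebra = Algorithms = period 1.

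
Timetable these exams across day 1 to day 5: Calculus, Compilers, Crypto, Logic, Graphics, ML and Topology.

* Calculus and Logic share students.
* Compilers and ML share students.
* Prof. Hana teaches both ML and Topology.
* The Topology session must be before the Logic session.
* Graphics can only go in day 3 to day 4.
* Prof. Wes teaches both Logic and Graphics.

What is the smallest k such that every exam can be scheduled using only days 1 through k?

The precedence chain requires at least 2 distinct days.
Graphics can't be placed before day 3, so the schedule must run through at least day 3.
3 works (last occupied day: day 3): for example Compilers=day 1; Graphics=day 3; Crypto=day 1; Calculus=day 1; ML=day 2; Logic=day 2; Topology=day 1.

3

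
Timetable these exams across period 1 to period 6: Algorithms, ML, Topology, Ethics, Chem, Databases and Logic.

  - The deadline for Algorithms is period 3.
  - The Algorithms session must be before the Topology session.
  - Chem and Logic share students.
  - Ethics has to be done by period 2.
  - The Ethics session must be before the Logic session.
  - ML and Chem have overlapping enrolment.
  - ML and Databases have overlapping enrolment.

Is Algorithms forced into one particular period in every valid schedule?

Algorithms can be period 1 (e.g. Chem=period 3; Topology=period 2; Algorithms=period 1; Ethics=period 1; Databases=period 2; Logic=period 2; ML=period 1) or period 2 (e.g. ML -> period 1; Topology -> period 3; Chem -> period 3; Ethics -> period 1; Algorithms -> period 2; Databases -> period 2; Logic -> period 2).

No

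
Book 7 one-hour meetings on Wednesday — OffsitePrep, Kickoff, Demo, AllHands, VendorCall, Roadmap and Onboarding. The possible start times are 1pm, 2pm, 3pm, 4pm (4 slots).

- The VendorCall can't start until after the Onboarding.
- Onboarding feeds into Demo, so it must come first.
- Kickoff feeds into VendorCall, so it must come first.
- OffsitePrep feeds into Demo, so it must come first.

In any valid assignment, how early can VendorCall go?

Precedence pushes VendorCall to at least 2pm.
VendorCall at 2pm is achievable: Onboarding -> 1pm; AllHands -> 1pm; Roadmap -> 1pm; Demo -> 2pm; OffsitePrep -> 1pm; Kickoff -> 1pm; VendorCall -> 2pm.

2pm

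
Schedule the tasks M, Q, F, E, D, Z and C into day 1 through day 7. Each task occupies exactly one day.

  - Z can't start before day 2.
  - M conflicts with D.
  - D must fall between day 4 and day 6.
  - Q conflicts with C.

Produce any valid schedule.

M -> day 1; C -> day 2; Q -> day 1; F -> day 1; D -> day 4; Z -> day 2; E -> day 1

Checking: M(day 1) != D(day 4); Q(day 1) != C(day 2); Z=day 2 in [day 2,day 7]; D=day 4 in [day 4,day 6].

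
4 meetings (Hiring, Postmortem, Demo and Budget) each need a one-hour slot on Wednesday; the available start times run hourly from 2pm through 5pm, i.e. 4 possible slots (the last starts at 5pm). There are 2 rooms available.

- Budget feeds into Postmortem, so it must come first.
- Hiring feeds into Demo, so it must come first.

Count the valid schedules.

36

Splitting on Hiring: it can be 2pm (18), 3pm (12), 4pm (6). Listing each branch's schedules as (Postmortem, Demo, Budget):
Hiring=2pm: (3pm,3pm,2pm) (3pm,4pm,2pm) (3pm,5pm,2pm) (4pm,3pm,2pm) (4pm,3pm,3pm) (4pm,4pm,2pm) (4pm,4pm,3pm) (4pm,5pm,2pm) (4pm,5pm,3pm) (5pm,3pm,2pm) (5pm,3pm,3pm) (5pm,3pm,4pm) (5pm,4pm,2pm) (5pm,4pm,3pm) (5pm,4pm,4pm) (5pm,5pm,2pm) (5pm,5pm,3pm) (5pm,5pm,4pm) — 18.
Hiring=3pm: (3pm,4pm,2pm) (3pm,5pm,2pm) (4pm,4pm,2pm) (4pm,4pm,3pm) (4pm,5pm,2pm) (4pm,5pm,3pm) (5pm,4pm,2pm) (5pm,4pm,3pm) (5pm,4pm,4pm) (5pm,5pm,2pm) (5pm,5pm,3pm) (5pm,5pm,4pm) — 12.
Hiring=4pm: (3pm,5pm,2pm) (4pm,5pm,2pm) (4pm,5pm,3pm) (5pm,5pm,2pm) (5pm,5pm,3pm) (5pm,5pm,4pm) — 6.
Summing: 18 + 12 + 6 = 36.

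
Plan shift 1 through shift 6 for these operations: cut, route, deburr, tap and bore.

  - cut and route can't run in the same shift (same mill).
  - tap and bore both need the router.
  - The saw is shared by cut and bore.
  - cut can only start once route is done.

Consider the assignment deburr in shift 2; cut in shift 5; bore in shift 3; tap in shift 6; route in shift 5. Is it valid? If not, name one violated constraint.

tap and bore both need the router — holds.
The saw is shared by cut and bore — holds.
cut can only start once route is done — violated.
cut and route can't run in the same shift (same mill) — violated.

Invalid. cut and route can't run in the same shift (same mill).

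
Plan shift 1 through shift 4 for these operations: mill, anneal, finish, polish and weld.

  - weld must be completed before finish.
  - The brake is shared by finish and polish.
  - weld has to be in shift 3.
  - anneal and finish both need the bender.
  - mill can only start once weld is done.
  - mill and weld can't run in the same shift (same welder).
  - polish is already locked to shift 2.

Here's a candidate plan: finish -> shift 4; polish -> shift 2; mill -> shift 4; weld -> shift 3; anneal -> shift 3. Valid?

Yes, all constraints hold

The brake is shared by finish and polish — holds.
polish is already locked to shift 2 — holds.
anneal and finish both need the bender — holds.
weld must be completed before finish — holds.
weld has to be in shift 3 — holds.
mill can only start once weld is done — holds.
mill and weld can't run in the same shift (same welder) — holds.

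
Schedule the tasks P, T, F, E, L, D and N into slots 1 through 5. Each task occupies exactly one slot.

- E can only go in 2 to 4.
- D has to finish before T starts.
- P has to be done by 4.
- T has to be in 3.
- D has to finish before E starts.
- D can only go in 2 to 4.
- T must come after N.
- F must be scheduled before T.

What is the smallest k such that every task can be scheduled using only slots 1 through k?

3

The precedence chain requires at least 2 distinct slots.
T can't be placed before 3, so the schedule must run through at least slot 3.
3 works (last occupied slot: 3): for example P -> 1; L -> 1; F -> 1; E -> 3; T -> 3; D -> 2; N -> 1.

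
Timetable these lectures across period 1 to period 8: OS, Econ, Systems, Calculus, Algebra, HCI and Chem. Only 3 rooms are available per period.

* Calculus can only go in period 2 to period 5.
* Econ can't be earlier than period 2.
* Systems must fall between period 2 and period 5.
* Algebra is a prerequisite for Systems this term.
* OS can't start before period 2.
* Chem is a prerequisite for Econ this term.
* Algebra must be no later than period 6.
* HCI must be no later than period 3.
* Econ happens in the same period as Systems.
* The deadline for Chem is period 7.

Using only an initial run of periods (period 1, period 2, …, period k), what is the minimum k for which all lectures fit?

The precedence chain requires at least 2 distinct periods.
With at most 3 per period and 7 lectures, at least 3 periods are needed.
3 works (last occupied period: period 3): for example OS=period 2; Algebra=period 1; Chem=period 1; HCI=period 1; Systems=period 2; Econ=period 2; Calculus=period 3.

3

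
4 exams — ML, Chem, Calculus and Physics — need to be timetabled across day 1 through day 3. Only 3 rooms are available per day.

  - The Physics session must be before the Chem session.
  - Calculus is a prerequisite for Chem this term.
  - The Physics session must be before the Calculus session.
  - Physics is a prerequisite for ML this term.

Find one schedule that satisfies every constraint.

Chem -> day 3, Calculus -> day 2, Physics -> day 1, ML -> day 2

Checking: Calculus(day 2) before Chem(day 3); Physics(day 1) before Chem(day 3); Physics(day 1) before Calculus(day 2); Physics(day 1) before ML(day 2); max 2 per day (cap 3).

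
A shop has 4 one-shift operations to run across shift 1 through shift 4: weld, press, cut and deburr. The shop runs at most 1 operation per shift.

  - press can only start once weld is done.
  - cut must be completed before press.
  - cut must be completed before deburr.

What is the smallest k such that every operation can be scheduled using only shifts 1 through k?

The precedence chain requires at least 2 distinct shifts.
With at most 1 per shift and 4 operations, at least 4 shifts are needed.
4 works (last occupied shift: shift 4): for example cut -> shift 1, press -> shift 3, weld -> shift 2, deburr -> shift 4.

4 shifts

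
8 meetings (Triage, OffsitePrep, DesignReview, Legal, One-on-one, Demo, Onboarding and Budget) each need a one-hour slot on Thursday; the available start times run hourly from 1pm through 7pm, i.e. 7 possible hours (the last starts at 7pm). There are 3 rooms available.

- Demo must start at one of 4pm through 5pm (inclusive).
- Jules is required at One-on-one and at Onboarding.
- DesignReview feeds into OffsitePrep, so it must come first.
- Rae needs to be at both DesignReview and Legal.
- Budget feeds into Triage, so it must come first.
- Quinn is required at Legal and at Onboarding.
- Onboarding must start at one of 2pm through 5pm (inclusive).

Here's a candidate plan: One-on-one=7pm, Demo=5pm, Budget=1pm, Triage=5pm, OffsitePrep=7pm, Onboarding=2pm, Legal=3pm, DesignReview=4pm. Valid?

DesignReview feeds into OffsitePrep, so it must come first — holds.
Onboarding must start at one of 2pm through 5pm (inclusive) — holds.
Budget feeds into Triage, so it must come first — holds.
Demo must start at one of 4pm through 5pm (inclusive) — holds.
Rae needs to be at both DesignReview and Legal — holds.
Quinn is required at Legal and at Onboarding — holds.
There are 3 rooms available — holds.
Jules is required at One-on-one and at Onboarding — holds.

Yes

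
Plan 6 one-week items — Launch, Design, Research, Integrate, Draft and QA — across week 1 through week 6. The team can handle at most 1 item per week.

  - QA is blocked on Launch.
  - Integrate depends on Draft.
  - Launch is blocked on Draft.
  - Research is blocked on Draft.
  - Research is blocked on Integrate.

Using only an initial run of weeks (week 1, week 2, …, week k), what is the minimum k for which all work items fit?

The precedence chain requires at least 3 distinct weeks.
With at most 1 per week and 6 work items, at least 6 weeks are needed.
6 works (last occupied week: week 6): for example Draft in week 1; Research in week 4; Design in week 6; QA in week 5; Integrate in week 3; Launch in week 2.

6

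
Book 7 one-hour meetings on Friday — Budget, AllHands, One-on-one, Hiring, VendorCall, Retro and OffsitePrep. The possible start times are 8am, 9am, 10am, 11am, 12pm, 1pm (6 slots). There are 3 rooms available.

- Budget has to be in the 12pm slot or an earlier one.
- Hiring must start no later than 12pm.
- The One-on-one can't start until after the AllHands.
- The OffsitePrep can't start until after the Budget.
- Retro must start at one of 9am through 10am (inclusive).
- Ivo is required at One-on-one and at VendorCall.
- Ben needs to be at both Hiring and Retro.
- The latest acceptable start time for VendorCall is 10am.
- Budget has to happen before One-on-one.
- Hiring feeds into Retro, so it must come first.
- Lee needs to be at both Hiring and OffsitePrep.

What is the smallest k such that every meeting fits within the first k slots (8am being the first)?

The precedence chain requires at least 2 distinct slots.
With at most 3 per slot and 7 meetings, at least 3 slots are needed.
3 works (last occupied slot: 10am): for example Budget in 8am; VendorCall in 10am; AllHands in 8am; OffsitePrep in 9am; Retro in 9am; Hiring in 8am; One-on-one in 9am.

3 slots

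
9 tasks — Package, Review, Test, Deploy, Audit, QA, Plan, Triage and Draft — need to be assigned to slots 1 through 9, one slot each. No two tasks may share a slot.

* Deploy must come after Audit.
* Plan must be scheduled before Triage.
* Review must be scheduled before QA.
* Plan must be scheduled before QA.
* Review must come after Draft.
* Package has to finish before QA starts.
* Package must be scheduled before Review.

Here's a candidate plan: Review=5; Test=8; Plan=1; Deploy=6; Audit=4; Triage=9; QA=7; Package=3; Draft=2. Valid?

Valid

Plan must be scheduled before QA — holds.
Review must come after Draft — holds.
Plan must be scheduled before Triage — holds.
Package must be scheduled before Review — holds.
Package has to finish before QA starts — holds.
Deploy must come after Audit — holds.
No two tasks may share a slot — holds.
Review must be scheduled before QA — holds.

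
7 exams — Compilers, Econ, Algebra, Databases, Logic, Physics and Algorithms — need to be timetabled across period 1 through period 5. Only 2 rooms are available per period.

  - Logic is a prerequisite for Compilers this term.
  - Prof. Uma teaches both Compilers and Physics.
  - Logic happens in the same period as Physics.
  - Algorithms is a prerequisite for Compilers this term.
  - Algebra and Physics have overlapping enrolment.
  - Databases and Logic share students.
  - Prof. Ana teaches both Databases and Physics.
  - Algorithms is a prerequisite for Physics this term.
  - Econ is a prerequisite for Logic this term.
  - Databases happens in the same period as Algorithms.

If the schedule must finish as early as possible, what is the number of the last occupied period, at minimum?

The precedence chain requires at least 3 distinct periods.
With at most 2 per period and 7 exams, at least 4 periods are needed.
4 works (last occupied period: period 4): for example Physics in period 3, Databases in period 1, Logic in period 3, Compilers in period 4, Algorithms in period 1, Algebra in period 2, Econ in period 2.

4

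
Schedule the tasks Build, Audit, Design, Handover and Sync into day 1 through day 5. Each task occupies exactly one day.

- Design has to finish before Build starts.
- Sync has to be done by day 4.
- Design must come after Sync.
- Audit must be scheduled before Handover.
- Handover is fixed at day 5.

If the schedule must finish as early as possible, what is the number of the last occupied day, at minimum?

The precedence chain requires at least 3 distinct days.
Handover can't be placed before day 5, so the schedule must run through at least day 5.
5 works (last occupied day: day 5): for example Build=day 3, Sync=day 1, Handover=day 5, Audit=day 1, Design=day 2.

day 5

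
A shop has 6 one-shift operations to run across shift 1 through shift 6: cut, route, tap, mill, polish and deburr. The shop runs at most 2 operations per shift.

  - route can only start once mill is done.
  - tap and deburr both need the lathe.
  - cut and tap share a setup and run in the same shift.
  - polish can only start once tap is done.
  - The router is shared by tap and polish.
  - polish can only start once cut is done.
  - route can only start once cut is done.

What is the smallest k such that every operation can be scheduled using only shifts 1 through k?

The precedence chain requires at least 2 distinct shifts.
With at most 2 per shift and 6 operations, at least 3 shifts are needed.
3 works (last occupied shift: shift 3): for example tap=shift 1, mill=shift 2, polish=shift 2, deburr=shift 3, cut=shift 1, route=shift 3.

3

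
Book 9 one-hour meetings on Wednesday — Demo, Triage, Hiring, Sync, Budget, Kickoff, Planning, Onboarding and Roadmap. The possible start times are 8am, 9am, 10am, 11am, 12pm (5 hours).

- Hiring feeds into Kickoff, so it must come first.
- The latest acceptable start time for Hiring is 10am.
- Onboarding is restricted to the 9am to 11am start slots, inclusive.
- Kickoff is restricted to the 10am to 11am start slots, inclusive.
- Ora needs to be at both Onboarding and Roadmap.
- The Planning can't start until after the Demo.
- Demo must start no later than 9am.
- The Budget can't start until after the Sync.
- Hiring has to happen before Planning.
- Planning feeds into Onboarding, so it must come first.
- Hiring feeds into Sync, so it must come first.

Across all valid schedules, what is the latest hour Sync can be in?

Precedence pushes Sync to at least 9am; downstream work caps Sync at 11am.
Sync at 11am is achievable: Roadmap in 8am, Triage in 8am, Demo in 8am, Planning in 9am, Budget in 12pm, Sync in 11am, Onboarding in 10am, Hiring in 8am, Kickoff in 10am.

11am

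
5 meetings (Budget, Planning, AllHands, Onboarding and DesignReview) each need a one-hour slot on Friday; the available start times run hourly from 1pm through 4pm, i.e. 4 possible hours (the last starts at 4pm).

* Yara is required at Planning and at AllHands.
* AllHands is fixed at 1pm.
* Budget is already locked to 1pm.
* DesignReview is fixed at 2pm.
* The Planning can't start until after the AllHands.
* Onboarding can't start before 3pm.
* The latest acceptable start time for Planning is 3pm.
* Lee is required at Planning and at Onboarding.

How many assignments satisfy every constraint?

Enumerating: DesignReview=2pm; Onboarding=3pm; Planning=2pm; AllHands=1pm; Budget=1pm | AllHands=1pm, Onboarding=4pm, Budget=1pm, Planning=2pm, DesignReview=2pm | Budget -> 1pm, Planning -> 3pm, DesignReview -> 2pm, Onboarding -> 4pm, AllHands -> 1pm.

3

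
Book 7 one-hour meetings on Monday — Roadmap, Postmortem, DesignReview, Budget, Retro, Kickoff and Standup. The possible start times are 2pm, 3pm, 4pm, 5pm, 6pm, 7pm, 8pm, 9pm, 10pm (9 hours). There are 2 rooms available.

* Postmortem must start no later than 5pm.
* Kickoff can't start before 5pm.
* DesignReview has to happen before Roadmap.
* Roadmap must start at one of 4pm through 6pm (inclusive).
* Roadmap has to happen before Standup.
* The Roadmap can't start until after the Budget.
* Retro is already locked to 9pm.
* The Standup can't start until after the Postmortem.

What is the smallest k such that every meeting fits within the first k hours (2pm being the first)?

The precedence chain requires at least 3 distinct hours.
With at most 2 per hour and 7 meetings, at least 4 hours are needed.
Retro can't be placed before 9pm — that is hour 8 counting from 2pm — so the schedule must run through at least 8 hours.
8 works (last occupied hour: 9pm): for example Postmortem -> 2pm; Budget -> 3pm; Kickoff -> 5pm; DesignReview -> 2pm; Retro -> 9pm; Roadmap -> 4pm; Standup -> 5pm.

8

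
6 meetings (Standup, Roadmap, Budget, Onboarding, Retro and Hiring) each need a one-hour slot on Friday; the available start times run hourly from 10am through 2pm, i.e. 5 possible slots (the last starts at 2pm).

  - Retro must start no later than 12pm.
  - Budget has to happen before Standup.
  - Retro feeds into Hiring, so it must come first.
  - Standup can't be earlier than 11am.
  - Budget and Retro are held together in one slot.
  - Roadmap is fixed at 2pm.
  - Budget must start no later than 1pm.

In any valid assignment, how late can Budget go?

Budget's own window allows nothing later than 1pm; Budget must be in the same slot as Retro, which can't be after 12pm, so Budget is at most 12pm.
Budget at 12pm is achievable: Roadmap -> 2pm, Retro -> 12pm, Standup -> 1pm, Budget -> 12pm, Hiring -> 1pm, Onboarding -> 10am.

12pm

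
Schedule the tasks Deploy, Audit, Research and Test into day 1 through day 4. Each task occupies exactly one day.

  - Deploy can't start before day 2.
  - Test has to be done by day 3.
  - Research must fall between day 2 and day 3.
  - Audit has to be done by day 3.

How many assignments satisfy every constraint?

54

Splitting on Deploy: it can be day 2 (18), day 3 (18), day 4 (18). Listing each branch's schedules as (Audit, Research, Test) by day number:
Deploy=day 2: (1,2,1) (1,2,2) (1,2,3) (1,3,1) (1,3,2) (1,3,3) (2,2,1) (2,2,2) (2,2,3) (2,3,1) (2,3,2) (2,3,3) (3,2,1) (3,2,2) (3,2,3) (3,3,1) (3,3,2) (3,3,3) — 18.
Deploy=day 3: (1,2,1) (1,2,2) (1,2,3) (1,3,1) (1,3,2) (1,3,3) (2,2,1) (2,2,2) (2,2,3) (2,3,1) (2,3,2) (2,3,3) (3,2,1) (3,2,2) (3,2,3) (3,3,1) (3,3,2) (3,3,3) — 18.
Deploy=day 4: (1,2,1) (1,2,2) (1,2,3) (1,3,1) (1,3,2) (1,3,3) (2,2,1) (2,2,2) (2,2,3) (2,3,1) (2,3,2) (2,3,3) (3,2,1) (3,2,2) (3,2,3) (3,3,1) (3,3,2) (3,3,3) — 18.
Summing: 18 + 18 + 18 = 54.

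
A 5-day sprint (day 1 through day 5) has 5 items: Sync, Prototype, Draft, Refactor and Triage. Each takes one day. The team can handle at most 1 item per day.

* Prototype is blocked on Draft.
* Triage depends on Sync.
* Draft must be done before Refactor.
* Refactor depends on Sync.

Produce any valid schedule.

Sync -> day 1; Refactor -> day 3; Prototype -> day 4; Draft -> day 2; Triage -> day 5

Checking: Sync(day 1) before Triage(day 5); Sync(day 1) before Refactor(day 3); Draft(day 2) before Refactor(day 3); Draft(day 2) before Prototype(day 4); max 1 per day (cap 1).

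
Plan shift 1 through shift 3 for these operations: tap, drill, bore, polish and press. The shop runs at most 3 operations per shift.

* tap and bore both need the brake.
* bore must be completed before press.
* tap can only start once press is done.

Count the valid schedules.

Splitting on drill: it can be shift 1 (3), shift 2 (3), shift 3 (3). Listing each branch's schedules as (tap, bore, polish, press) by shift number:
drill=shift 1: (3,1,1,2) (3,1,2,2) (3,1,3,2) — 3.
drill=shift 2: (3,1,1,2) (3,1,2,2) (3,1,3,2) — 3.
drill=shift 3: (3,1,1,2) (3,1,2,2) (3,1,3,2) — 3.
Summing: 3 + 3 + 3 = 9.

9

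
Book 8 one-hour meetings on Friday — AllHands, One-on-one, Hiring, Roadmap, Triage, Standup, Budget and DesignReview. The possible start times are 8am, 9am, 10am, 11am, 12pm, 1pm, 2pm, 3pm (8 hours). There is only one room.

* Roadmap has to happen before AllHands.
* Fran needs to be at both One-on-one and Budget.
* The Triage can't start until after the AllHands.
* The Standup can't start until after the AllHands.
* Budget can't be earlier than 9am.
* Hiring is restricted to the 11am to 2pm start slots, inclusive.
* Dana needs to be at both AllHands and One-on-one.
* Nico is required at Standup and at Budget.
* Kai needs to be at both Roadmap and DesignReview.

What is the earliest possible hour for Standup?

Precedence pushes Standup to at least 10am.
Standup at 10am is achievable: One-on-one in 2pm; Hiring in 11am; DesignReview in 3pm; Budget in 12pm; AllHands in 9am; Standup in 10am; Triage in 1pm; Roadmap in 8am.

10am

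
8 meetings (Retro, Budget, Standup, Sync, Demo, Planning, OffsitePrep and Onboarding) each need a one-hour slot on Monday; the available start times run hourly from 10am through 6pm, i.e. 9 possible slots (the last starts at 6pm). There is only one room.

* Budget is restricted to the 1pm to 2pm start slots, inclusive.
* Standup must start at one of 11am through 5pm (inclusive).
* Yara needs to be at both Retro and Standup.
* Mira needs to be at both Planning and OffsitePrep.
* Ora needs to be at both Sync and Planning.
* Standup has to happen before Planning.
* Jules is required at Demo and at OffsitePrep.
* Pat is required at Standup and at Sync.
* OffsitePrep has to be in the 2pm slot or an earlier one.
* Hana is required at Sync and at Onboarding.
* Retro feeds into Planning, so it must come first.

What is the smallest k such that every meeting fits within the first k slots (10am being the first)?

The precedence chain requires at least 2 distinct slots.
With at most 1 per slot and 8 meetings, at least 8 slots are needed.
Budget can't be placed before 1pm — that is slot 4 counting from 10am — so the schedule must run through at least 4 slots.
8 works (last occupied slot: 5pm): for example Budget -> 1pm, Planning -> 2pm, Retro -> 12pm, Onboarding -> 5pm, Sync -> 3pm, OffsitePrep -> 10am, Demo -> 4pm, Standup -> 11am.

8 slots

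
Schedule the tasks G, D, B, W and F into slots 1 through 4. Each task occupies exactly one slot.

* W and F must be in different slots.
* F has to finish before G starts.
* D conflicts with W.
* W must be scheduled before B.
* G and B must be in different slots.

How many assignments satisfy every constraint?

42

Splitting on G: it can be 2 (9), 3 (15), 4 (18). Listing each branch's schedules as (D, B, W, F):
G=2: (1,3,2,1) (1,4,2,1) (1,4,3,1) (2,4,3,1) (3,3,2,1) (3,4,2,1) (4,3,2,1) (4,4,2,1) (4,4,3,1) — 9.
G=3: (1,4,2,1) (1,4,3,1) (1,4,3,2) (2,2,1,2) (2,4,1,2) (2,4,3,1) (2,4,3,2) (3,2,1,2) (3,4,1,2) (3,4,2,1) (4,2,1,2) (4,4,1,2) (4,4,2,1) (4,4,3,1) (4,4,3,2) — 15.
G=4: (1,3,2,1) (1,3,2,3) (2,2,1,2) (2,2,1,3) (2,3,1,2) (2,3,1,3) (3,2,1,2) (3,2,1,3) (3,3,1,2) (3,3,1,3) (3,3,2,1) (3,3,2,3) (4,2,1,2) (4,2,1,3) (4,3,1,2) (4,3,1,3) (4,3,2,1) (4,3,2,3) — 18.
Summing: 9 + 15 + 18 = 42.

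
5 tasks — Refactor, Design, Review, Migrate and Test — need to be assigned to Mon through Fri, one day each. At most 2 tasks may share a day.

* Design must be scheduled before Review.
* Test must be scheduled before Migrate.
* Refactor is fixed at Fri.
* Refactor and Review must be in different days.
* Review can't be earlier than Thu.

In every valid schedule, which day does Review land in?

Review's window is Thu–Fri.
Refactor is fixed at Fri, and Review can't share a day with Refactor.
So Review must be Thu.

Thu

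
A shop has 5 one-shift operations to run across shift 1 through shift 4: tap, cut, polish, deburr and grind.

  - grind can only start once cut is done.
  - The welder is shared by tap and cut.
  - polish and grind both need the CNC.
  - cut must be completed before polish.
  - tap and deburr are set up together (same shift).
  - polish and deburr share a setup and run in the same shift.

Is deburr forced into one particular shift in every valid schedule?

No

deburr can be shift 2 (e.g. tap in shift 2, grind in shift 3, deburr in shift 2, cut in shift 1, polish in shift 2) or shift 3 (e.g. cut=shift 1, grind=shift 2, tap=shift 3, polish=shift 3, deburr=shift 3).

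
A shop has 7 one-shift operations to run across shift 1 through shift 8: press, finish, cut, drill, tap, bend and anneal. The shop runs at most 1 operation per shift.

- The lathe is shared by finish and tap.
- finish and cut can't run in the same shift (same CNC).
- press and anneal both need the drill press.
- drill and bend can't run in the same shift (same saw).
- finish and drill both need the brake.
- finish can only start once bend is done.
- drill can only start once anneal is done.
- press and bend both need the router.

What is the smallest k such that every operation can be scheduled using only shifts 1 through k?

The precedence chain requires at least 2 distinct shifts.
With at most 1 per shift and 7 operations, at least 7 shifts are needed.
7 works (last occupied shift: shift 7): for example bend=shift 1, drill=shift 4, anneal=shift 3, press=shift 5, cut=shift 6, tap=shift 7, finish=shift 2.

7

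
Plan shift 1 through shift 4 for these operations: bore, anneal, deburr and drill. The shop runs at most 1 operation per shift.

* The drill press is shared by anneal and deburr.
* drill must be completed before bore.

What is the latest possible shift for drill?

shift 3

Downstream work caps drill at shift 3.
drill at shift 3 is achievable: deburr=shift 2, anneal=shift 1, drill=shift 3, bore=shift 4.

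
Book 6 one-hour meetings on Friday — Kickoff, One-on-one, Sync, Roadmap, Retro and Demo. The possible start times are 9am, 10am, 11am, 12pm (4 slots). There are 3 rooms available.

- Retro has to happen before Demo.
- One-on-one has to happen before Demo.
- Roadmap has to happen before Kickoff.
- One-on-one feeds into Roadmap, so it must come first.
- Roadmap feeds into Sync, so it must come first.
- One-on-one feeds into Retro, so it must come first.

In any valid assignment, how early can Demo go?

Precedence pushes Demo to at least 11am.
Demo at 11am is achievable: Roadmap -> 10am; Sync -> 11am; Retro -> 10am; Demo -> 11am; Kickoff -> 11am; One-on-one -> 9am.

11am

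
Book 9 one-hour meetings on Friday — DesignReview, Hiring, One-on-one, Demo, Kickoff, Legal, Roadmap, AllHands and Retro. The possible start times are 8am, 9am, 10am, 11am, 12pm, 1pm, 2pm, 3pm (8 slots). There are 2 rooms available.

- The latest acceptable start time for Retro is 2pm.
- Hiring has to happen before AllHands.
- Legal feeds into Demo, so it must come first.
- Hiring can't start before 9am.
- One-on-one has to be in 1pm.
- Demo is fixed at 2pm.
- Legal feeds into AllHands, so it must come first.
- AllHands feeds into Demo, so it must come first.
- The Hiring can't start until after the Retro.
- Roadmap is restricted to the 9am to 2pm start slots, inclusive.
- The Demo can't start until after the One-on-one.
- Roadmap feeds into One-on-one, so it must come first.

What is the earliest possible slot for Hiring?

9am

Hiring is available from 9am; downstream work caps Hiring at 12pm.
Hiring at 9am is achievable: Demo -> 2pm, Roadmap -> 9am, Retro -> 8am, Hiring -> 9am, DesignReview -> 10am, Kickoff -> 11am, AllHands -> 10am, One-on-one -> 1pm, Legal -> 8am.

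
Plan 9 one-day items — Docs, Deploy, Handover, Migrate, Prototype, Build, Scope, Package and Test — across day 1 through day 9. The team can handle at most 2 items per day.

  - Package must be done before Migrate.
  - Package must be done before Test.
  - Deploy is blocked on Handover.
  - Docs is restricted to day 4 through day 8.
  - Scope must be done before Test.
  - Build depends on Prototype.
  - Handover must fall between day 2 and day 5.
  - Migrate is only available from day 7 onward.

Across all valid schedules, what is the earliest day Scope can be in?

day 1

Downstream work caps Scope at day 8.
Scope at day 1 is achievable: Build=day 4, Scope=day 1, Deploy=day 3, Docs=day 4, Migrate=day 7, Test=day 2, Prototype=day 3, Package=day 1, Handover=day 2.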